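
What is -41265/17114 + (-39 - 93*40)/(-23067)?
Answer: -295842743/131589546 ≈ -2.2482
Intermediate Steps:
-41265/17114 + (-39 - 93*40)/(-23067) = -41265*1/17114 + (-39 - 3720)*(-1/23067) = -41265/17114 - 3759*(-1/23067) = -41265/17114 + 1253/7689 = -295842743/131589546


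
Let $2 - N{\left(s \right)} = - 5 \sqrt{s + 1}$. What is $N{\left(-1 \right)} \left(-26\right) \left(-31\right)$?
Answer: $1612$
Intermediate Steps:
$N{\left(s \right)} = 2 + 5 \sqrt{1 + s}$ ($N{\left(s \right)} = 2 - - 5 \sqrt{s + 1} = 2 - - 5 \sqrt{1 + s} = 2 + 5 \sqrt{1 + s}$)
$N{\left(-1 \right)} \left(-26\right) \left(-31\right) = \left(2 + 5 \sqrt{1 - 1}\right) \left(-26\right) \left(-31\right) = \left(2 + 5 \sqrt{0}\right) \left(-26\right) \left(-31\right) = \left(2 + 5 \cdot 0\right) \left(-26\right) \left(-31\right) = \left(2 + 0\right) \left(-26\right) \left(-31\right) = 2 \left(-26\right) \left(-31\right) = \left(-52\right) \left(-31\right) = 1612$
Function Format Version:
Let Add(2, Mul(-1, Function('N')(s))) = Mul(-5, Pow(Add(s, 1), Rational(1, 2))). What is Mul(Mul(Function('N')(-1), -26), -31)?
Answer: 1612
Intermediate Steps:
Function('N')(s) = Add(2, Mul(5, Pow(Add(1, s), Rational(1, 2)))) (Function('N')(s) = Add(2, Mul(-1, Mul(-5, Pow(Add(s, 1), Rational(1, 2))))) = Add(2, Mul(-1, Mul(-5, Pow(Add(1, s), Rational(1, 2))))) = Add(2, Mul(5, Pow(Add(1, s), Rational(1, 2)))))
Mul(Mul(Function('N')(-1), -26), -31) = Mul(Mul(Add(2, Mul(5, Pow(Add(1, -1), Rational(1, 2)))), -26), -31) = Mul(Mul(Add(2, Mul(5, Pow(0, Rational(1, 2)))), -26), -31) = Mul(Mul(Add(2, Mul(5, 0)), -26), -31) = Mul(Mul(Add(2, 0), -26), -31) = Mul(Mul(2, -26), -31) = Mul(-52, -31) = 1612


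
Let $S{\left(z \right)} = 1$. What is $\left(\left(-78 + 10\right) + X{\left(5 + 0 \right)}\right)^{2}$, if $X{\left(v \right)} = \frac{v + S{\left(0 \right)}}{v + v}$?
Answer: $\frac{113569}{25} \approx 4542.8$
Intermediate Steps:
$X{\left(v \right)} = \frac{1 + v}{2 v}$ ($X{\left(v \right)} = \frac{v + 1}{v + v} = \frac{1 + v}{2 v}$)
$\left(\left(-78 + 10\right) + X{\left(5 + 0 \right)}\right)^{2} = \left(\left(-78 + 10\right) + \frac{1 + \left(5 + 0\right)}{2 \left(5 + 0\right)}\right)^{2} = \left(-68 + \frac{1 + 5}{2 \cdot 5}\right)^{2} = \left(-68 + \frac{1}{2} \cdot \frac{1}{5} \cdot 6\right)^{2} = \left(-68 + \frac{3}{5}\right)^{2} = \left(- \frac{337}{5}\right)^{2} = \frac{113569}{25}$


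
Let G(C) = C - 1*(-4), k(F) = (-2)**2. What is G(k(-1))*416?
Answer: 3328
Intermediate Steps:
k(F) = 4
G(C) = 4 + C (G(C) = C + 4 = 4 + C)
G(k(-1))*416 = (4 + 4)*416 = 8*416 = 3328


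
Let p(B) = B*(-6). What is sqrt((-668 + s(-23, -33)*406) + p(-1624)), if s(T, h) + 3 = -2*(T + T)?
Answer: sqrt(45210) ≈ 212.63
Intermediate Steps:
p(B) = -6*B
s(T, h) = -3 - 4*T (s(T, h) = -3 - 2*(T + T) = -3 - 4*T)
sqrt((-668 + s(-23, -33)*406) + p(-1624)) = sqrt((-668 + (-3 - 4*(-23))*406) - 6*(-1624)) = sqrt((-668 + (-3 + 92)*406) + 9744) = sqrt((-668 + 89*406) + 9744) = sqrt((-668 + 36134) + 9744) = sqrt(35466 + 9744) = sqrt(45210)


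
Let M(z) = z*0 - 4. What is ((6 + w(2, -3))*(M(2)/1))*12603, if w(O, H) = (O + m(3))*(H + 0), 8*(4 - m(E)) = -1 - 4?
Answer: 1398933/2 ≈ 6.9947e+5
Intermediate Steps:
M(z) = -4 (M(z) = 0 - 4 = -4)
m(E) = 37/8 (m(E) = 4 - (-1 - 4)/8 = 4 - ⅛*(-5) = 4 + 5/8 = 37/8)
w(O, H) = H*(37/8 + O) (w(O, H) = (O + 37/8)*(H + 0) = (37/8 + O)*H = H*(37/8 + O))
((6 + w(2, -3))*(M(2)/1))*12603 = ((6 + (⅛)*(-3)*(37 + 8*2))*(-4/1))*12603 = ((6 + (⅛)*(-3)*(37 + 16))*(-4*1))*12603 = ((6 + (⅛)*(-3)*53)*(-4))*12603 = ((6 - 159/8)*(-4))*12603 = -111/8*(-4)*12603 = (111/2)*12603 = 1398933/2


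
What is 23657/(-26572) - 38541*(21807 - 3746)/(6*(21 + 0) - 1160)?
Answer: 9248226236617/13737724 ≈ 6.7320e+5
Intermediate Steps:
23657/(-26572) - 38541*(21807 - 3746)/(6*(21 + 0) - 1160) = 23657*(-1/26572) - 38541*18061/(6*21 - 1160) = -23657/26572 - 38541*18061/(126 - 1160) = -23657/26572 - 38541/((-1034*1/18061)) = -23657/26572 - 38541/(-1034/18061) = -23657/26572 - 38541*(-18061/1034) = -23657/26572 + 696089001/1034 = 9248226236617/13737724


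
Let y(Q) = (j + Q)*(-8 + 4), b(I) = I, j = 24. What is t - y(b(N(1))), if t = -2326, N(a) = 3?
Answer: -2218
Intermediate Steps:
y(Q) = -96 - 4*Q (y(Q) = (24 + Q)*(-8 + 4) = (24 + Q)*(-4) = -96 - 4*Q)
t - y(b(N(1))) = -2326 - (-96 - 4*3) = -2326 - (-96 - 12) = -2326 - 1*(-108) = -2326 + 108 = -2218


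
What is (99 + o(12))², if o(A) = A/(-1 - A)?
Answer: 1625625/169 ≈ 9619.1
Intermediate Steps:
(99 + o(12))² = (99 - 1*12/(1 + 12))² = (99 - 1*12/13)² = (99 - 1*12*1/13)² = (99 - 12/13)² = (1275/13)² = 1625625/169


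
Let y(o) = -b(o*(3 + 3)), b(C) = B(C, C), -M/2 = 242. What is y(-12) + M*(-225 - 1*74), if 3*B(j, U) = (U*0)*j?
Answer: 144716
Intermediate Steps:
M = -484 (M = -2*242 = -484)
B(j, U) = 0 (B(j, U) = ((U*0)*j)/3 = (0*j)/3 = (⅓)*0 = 0)
b(C) = 0
y(o) = 0 (y(o) = -1*0 = 0)
y(-12) + M*(-225 - 1*74) = 0 - 484*(-225 - 1*74) = 0 - 484*(-225 - 74) = 0 - 484*(-299) = 0 + 144716 = 144716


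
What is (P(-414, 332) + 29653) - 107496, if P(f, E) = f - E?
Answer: -78589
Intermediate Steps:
(P(-414, 332) + 29653) - 107496 = ((-414 - 1*332) + 29653) - 107496 = ((-414 - 332) + 29653) - 107496 = (-746 + 29653) - 107496 = 28907 - 107496 = -78589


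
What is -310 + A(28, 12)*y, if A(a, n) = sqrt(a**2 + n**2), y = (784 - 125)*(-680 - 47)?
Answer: -310 - 1916372*sqrt(58) ≈ -1.4595e+7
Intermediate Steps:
y = -479093 (y = 659*(-727) = -479093)
-310 + A(28, 12)*y = -310 + sqrt(28**2 + 12**2)*(-479093) = -310 + sqrt(784 + 144)*(-479093) = -310 + sqrt(928)*(-479093) = -310 + (4*sqrt(58))*(-479093) = -310 - 1916372*sqrt(58)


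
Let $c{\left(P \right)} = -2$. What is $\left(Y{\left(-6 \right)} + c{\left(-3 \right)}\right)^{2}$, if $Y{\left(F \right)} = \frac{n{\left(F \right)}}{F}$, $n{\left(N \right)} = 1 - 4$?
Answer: $\frac{9}{4} \approx 2.25$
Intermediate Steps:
$n{\left(N \right)} = -3$ ($n{\left(N \right)} = 1 - 4 = -3$)
$Y{\left(F \right)} = - \frac{3}{F}$
$\left(Y{\left(-6 \right)} + c{\left(-3 \right)}\right)^{2} = \left(- \frac{3}{-6} - 2\right)^{2} = \left(\left(-3\right) \left(- \frac{1}{6}\right) - 2\right)^{2} = \left(\frac{1}{2} - 2\right)^{2} = \left(- \frac{3}{2}\right)^{2} = \frac{9}{4}$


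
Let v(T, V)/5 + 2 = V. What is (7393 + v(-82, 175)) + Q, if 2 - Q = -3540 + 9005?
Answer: 2795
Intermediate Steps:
v(T, V) = -10 + 5*V
Q = -5463 (Q = 2 - (-3540 + 9005) = 2 - 1*5465 = 2 - 5465 = -5463)
(7393 + v(-82, 175)) + Q = (7393 + (-10 + 5*175)) - 5463 = (7393 + (-10 + 875)) - 5463 = (7393 + 865) - 5463 = 8258 - 5463 = 2795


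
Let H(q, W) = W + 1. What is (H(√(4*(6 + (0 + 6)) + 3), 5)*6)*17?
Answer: 612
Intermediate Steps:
H(q, W) = 1 + W
(H(√(4*(6 + (0 + 6)) + 3), 5)*6)*17 = ((1 + 5)*6)*17 = (6*6)*17 = 36*17 = 612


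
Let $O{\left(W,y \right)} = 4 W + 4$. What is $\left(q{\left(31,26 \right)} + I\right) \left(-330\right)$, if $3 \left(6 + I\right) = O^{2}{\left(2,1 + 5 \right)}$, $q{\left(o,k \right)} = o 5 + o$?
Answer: $-75240$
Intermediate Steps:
$q{\left(o,k \right)} = 6 o$ ($q{\left(o,k \right)} = 5 o + o = 6 o$)
$O{\left(W,y \right)} = 4 + 4 W$
$I = 42$ ($I = -6 + \frac{\left(4 + 4 \cdot 2\right)^{2}}{3} = -6 + \frac{\left(4 + 8\right)^{2}}{3} = -6 + \frac{12^{2}}{3} = -6 + \frac{1}{3} \cdot 144 = -6 + 48 = 42$)
$\left(q{\left(31,26 \right)} + I\right) \left(-330\right) = \left(6 \cdot 31 + 42\right) \left(-330\right) = \left(186 + 42\right) \left(-330\right) = 228 \left(-330\right) = -75240$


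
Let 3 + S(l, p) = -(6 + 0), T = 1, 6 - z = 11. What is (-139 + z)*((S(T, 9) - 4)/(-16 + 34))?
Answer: 104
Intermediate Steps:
z = -5 (z = 6 - 1*11 = 6 - 11 = -5)
S(l, p) = -9 (S(l, p) = -3 - (6 + 0) = -3 - 1*6 = -3 - 6 = -9)
(-139 + z)*((S(T, 9) - 4)/(-16 + 34)) = (-139 - 5)*((-9 - 4)/(-16 + 34)) = -(-1872)/18 = -144*(-13/18) = 104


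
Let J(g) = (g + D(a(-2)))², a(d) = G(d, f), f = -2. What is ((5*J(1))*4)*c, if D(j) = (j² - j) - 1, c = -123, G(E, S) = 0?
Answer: 0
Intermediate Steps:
a(d) = 0
D(j) = -1 + j² - j
J(g) = (-1 + g)² (J(g) = (g + (-1 + 0² - 1*0))² = (g + (-1 + 0 + 0))² = (g - 1)² = (-1 + g)²)
((5*J(1))*4)*c = ((5*(-1 + 1)²)*4)*(-123) = ((5*0²)*4)*(-123) = ((5*0)*4)*(-123) = (0*4)*(-123) = 0*(-123) = 0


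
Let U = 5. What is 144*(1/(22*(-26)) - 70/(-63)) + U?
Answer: 23559/143 ≈ 164.75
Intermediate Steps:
144*(1/(22*(-26)) - 70/(-63)) + U = 144*(1/(22*(-26)) - 70/(-63)) + 5 = 144*((1/22)*(-1/26) - 70*(-1/63)) + 5 = 144*(-1/572 + 10/9) + 5 = 144*(5711/5148) + 5 = 22844/143 + 5 = 23559/143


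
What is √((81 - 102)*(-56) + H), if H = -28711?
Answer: I*√27535 ≈ 165.94*I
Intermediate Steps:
√((81 - 102)*(-56) + H) = √((81 - 102)*(-56) - 28711) = √(-21*(-56) - 28711) = √(1176 - 28711) = √(-27535) = I*√27535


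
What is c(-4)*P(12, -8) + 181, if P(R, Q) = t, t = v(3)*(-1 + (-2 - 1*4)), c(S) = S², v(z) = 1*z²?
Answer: -827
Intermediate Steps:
v(z) = z²
t = -63 (t = 3²*(-1 + (-2 - 1*4)) = 9*(-1 + (-2 - 4)) = 9*(-1 - 6) = 9*(-7) = -63)
P(R, Q) = -63
c(-4)*P(12, -8) + 181 = (-4)²*(-63) + 181 = 16*(-63) + 181 = -1008 + 181 = -827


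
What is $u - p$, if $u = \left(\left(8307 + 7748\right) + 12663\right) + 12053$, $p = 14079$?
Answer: $26692$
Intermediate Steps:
$u = 40771$ ($u = \left(16055 + 12663\right) + 12053 = 28718 + 12053 = 40771$)
$u - p = 40771 - 14079 = 26692$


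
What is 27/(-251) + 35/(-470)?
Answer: -4295/23594 ≈ -0.18204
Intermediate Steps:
27/(-251) + 35/(-470) = 27*(-1/251) + 35*(-1/470) = -27/251 - 7/94 = -4295/23594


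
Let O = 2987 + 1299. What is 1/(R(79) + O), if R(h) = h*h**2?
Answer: 1/497325 ≈ 2.0108e-6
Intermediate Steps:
O = 4286
R(h) = h**3
1/(R(79) + O) = 1/(79**3 + 4286) = 1/(493039 + 4286) = 1/497325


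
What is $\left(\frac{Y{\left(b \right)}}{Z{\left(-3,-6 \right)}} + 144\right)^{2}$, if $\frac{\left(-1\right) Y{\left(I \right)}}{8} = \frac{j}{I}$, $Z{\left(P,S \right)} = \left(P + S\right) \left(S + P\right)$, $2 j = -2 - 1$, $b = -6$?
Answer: $\frac{136002244}{6561} \approx 20729.0$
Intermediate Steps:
$j = - \frac{3}{2}$ ($j = \frac{-2 - 1}{2} = \frac{1}{2} \left(-3\right) = - \frac{3}{2} \approx -1.5$)
$Z{\left(P,S \right)} = \left(P + S\right)^{2}$ ($Z{\left(P,S \right)} = \left(P + S\right) \left(P + S\right) = \left(P + S\right)^{2}$)
$Y{\left(I \right)} = \frac{12}{I}$ ($Y{\left(I \right)} = - 8 \left(- \frac{3}{2 I}\right) = \frac{12}{I}$)
$\left(\frac{Y{\left(b \right)}}{Z{\left(-3,-6 \right)}} + 144\right)^{2} = \left(\frac{12 \frac{1}{-6}}{\left(-3 - 6\right)^{2}} + 144\right)^{2} = \left(\frac{12 \left(- \frac{1}{6}\right)}{\left(-9\right)^{2}} + 144\right)^{2} = \left(- \frac{2}{81} + 144\right)^{2} = \left(\frac{11662}{81}\right)^{2} = \frac{136002244}{6561}$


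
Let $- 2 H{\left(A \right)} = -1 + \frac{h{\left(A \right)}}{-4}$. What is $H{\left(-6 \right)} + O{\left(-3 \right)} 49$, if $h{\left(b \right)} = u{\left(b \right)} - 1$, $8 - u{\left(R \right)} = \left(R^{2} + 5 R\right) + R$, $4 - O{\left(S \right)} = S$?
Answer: $\frac{2755}{8} \approx 344.38$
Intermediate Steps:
$O{\left(S \right)} = 4 - S$
$u{\left(R \right)} = 8 - R^{2} - 6 R$ ($u{\left(R \right)} = 8 - \left(\left(R^{2} + 5 R\right) + R\right) = 8 - \left(R^{2} + 6 R\right) = 8 - R^{2} - 6 R$)
$h{\left(b \right)} = 7 - b^{2} - 6 b$ ($h{\left(b \right)} = \left(8 - b^{2} - 6 b\right) - 1 = 7 - b^{2} - 6 b$)
$H{\left(A \right)} = \frac{11}{8} - \frac{3 A}{4} - \frac{A^{2}}{8}$ ($H{\left(A \right)} = - \frac{-1 + \frac{7 - A^{2} - 6 A}{-4}}{2} = - \frac{-1 - \frac{7 - A^{2} - 6 A}{4}}{2} = - \frac{-1 + \left(- \frac{7}{4} + \frac{A^{2}}{4} + \frac{3 A}{2}\right)}{2} = - \frac{- \frac{11}{4} + \frac{A^{2}}{4} + \frac{3 A}{2}}{2} = \frac{11}{8} - \frac{3 A}{4} - \frac{A^{2}}{8}$)
$H{\left(-6 \right)} + O{\left(-3 \right)} 49 = \left(\frac{11}{8} - - \frac{9}{2} - \frac{\left(-6\right)^{2}}{8}\right) + \left(4 - -3\right) 49 = \left(\frac{11}{8} + \frac{9}{2} - \frac{9}{2}\right) + \left(4 + 3\right) 49 = \left(\frac{11}{8} + \frac{9}{2} - \frac{9}{2}\right) + 7 \cdot 49 = \frac{11}{8} + 343 = \frac{2755}{8}$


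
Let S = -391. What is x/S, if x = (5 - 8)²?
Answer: -9/391 ≈ -0.023018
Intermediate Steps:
x = 9 (x = (-3)² = 9)
x/S = 9/(-391) = 9*(-1/391) = -9/391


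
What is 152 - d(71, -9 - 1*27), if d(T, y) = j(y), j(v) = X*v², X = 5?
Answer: -6328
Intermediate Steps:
j(v) = 5*v²
d(T, y) = 5*y²
152 - d(71, -9 - 1*27) = 152 - 5*(-9 - 1*27)² = 152 - 5*(-9 - 27)² = 152 - 5*(-36)² = 152 - 5*1296 = 152 - 1*6480 = 152 - 6480 = -6328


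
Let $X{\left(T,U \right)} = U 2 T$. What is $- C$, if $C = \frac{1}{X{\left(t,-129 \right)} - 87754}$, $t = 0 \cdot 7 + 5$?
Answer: $\frac{1}{89044} \approx 1.123 \cdot 10^{-5}$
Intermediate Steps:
$t = 5$ ($t = 0 + 5 = 5$)
$X{\left(T,U \right)} = 2 T U$ ($X{\left(T,U \right)} = 2 U T = 2 T U$)
$C = - \frac{1}{89044}$ ($C = \frac{1}{2 \cdot 5 \left(-129\right) - 87754} = \frac{1}{-1290 - 87754} = \frac{1}{-89044} = - \frac{1}{89044} \approx -1.123 \cdot 10^{-5}$)
$- C = \left(-1\right) \left(- \frac{1}{89044}\right) = \frac{1}{89044}$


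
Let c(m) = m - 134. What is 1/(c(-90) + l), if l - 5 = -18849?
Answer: -1/19068 ≈ -5.2444e-5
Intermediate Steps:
l = -18844 (l = 5 - 18849 = -18844)
c(m) = -134 + m
1/(c(-90) + l) = 1/((-134 - 90) - 18844) = 1/(-224 - 18844) = 1/(-19068) = -1/19068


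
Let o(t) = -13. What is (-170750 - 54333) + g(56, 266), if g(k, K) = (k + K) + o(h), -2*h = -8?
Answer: -224774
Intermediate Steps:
h = 4 (h = -1/2*(-8) = 4)
g(k, K) = -13 + K + k (g(k, K) = (k + K) - 13 = (K + k) - 13 = -13 + K + k)
(-170750 - 54333) + g(56, 266) = (-170750 - 54333) + (-13 + 266 + 56) = -225083 + 309 = -224774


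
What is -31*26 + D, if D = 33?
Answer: -773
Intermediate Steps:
-31*26 + D = -31*26 + 33 = -806 + 33 = -773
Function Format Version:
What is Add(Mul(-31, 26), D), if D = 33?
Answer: -773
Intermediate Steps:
Add(Mul(-31, 26), D) = Add(Mul(-31, 26), 33) = Add(-806, 33) = -773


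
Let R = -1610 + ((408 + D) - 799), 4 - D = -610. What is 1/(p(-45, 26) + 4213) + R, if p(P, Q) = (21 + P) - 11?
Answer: -5794885/4178 ≈ -1387.0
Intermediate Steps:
D = 614 (D = 4 - 1*(-610) = 4 + 610 = 614)
p(P, Q) = 10 + P
R = -1387 (R = -1610 + ((408 + 614) - 799) = -1610 + (1022 - 799) = -1610 + 223 = -1387)
1/(p(-45, 26) + 4213) + R = 1/((10 - 45) + 4213) - 1387 = 1/(-35 + 4213) - 1387 = 1/4178 - 1387 = -5794885/4178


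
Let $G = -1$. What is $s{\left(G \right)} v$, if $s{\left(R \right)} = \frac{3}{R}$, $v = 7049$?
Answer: $-21147$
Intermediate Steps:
$s{\left(G \right)} v = \frac{3}{-1} \cdot 7049 = 3 \left(-1\right) 7049 = \left(-3\right) 7049 = -21147$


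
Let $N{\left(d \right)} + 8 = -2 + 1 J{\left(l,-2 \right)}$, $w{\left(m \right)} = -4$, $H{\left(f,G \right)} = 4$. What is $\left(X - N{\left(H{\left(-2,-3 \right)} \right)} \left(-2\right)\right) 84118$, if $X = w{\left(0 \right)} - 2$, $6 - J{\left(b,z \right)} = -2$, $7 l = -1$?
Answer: $-841180$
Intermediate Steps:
$l = - \frac{1}{7}$ ($l = \frac{1}{7} \left(-1\right) = - \frac{1}{7} \approx -0.14286$)
$J{\left(b,z \right)} = 8$ ($J{\left(b,z \right)} = 6 - -2 = 6 + 2 = 8$)
$N{\left(d \right)} = -2$ ($N{\left(d \right)} = -8 + \left(-2 + 1 \cdot 8\right) = -8 + \left(-2 + 8\right) = -8 + 6 = -2$)
$X = -6$ ($X = -4 - 2 = -6$)
$\left(X - N{\left(H{\left(-2,-3 \right)} \right)} \left(-2\right)\right) 84118 = \left(-6 - \left(-2\right) \left(-2\right)\right) 84118 = \left(-6 - 4\right) 84118 = \left(-10\right) 84118 = -841180$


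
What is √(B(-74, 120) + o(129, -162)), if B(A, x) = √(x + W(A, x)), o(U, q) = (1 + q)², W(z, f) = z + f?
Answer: √(25921 + √166) ≈ 161.04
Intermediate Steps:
W(z, f) = f + z
B(A, x) = √(A + 2*x) (B(A, x) = √(x + (x + A)) = √(x + (A + x)) = √(A + 2*x))
√(B(-74, 120) + o(129, -162)) = √(√(-74 + 2*120) + (1 - 162)²) = √(√(-74 + 240) + (-161)²) = √(√166 + 25921) = √(25921 + √166)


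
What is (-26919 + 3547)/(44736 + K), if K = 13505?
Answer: -23372/58241 ≈ -0.40130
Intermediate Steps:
(-26919 + 3547)/(44736 + K) = (-26919 + 3547)/(44736 + 13505) = -23372/58241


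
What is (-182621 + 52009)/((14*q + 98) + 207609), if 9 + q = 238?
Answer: -130612/210913 ≈ -0.61927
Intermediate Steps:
q = 229 (q = -9 + 238 = 229)
(-182621 + 52009)/((14*q + 98) + 207609) = (-182621 + 52009)/((14*229 + 98) + 207609) = -130612/((3206 + 98) + 207609) = -130612/(3304 + 207609) = -130612/210913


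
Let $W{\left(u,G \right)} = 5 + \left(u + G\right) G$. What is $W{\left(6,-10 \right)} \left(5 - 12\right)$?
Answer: $-315$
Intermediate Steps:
$W{\left(u,G \right)} = 5 + G \left(G + u\right)$ ($W{\left(u,G \right)} = 5 + \left(G + u\right) G = 5 + G \left(G + u\right)$)
$W{\left(6,-10 \right)} \left(5 - 12\right) = \left(5 + \left(-10\right)^{2} - 60\right) \left(5 - 12\right) = \left(5 + 100 - 60\right) \left(-7\right) = 45 \left(-7\right) = -315$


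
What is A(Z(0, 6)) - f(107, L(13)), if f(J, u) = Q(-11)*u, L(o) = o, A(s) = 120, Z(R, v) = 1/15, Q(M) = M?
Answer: 263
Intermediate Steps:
Z(R, v) = 1/15
f(J, u) = -11*u
A(Z(0, 6)) - f(107, L(13)) = 120 - (-11)*13 = 120 - 1*(-143) = 120 + 143 = 263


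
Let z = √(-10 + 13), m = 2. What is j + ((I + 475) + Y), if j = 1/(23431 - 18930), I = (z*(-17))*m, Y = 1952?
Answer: 10923928/4501 - 34*√3 ≈ 2368.1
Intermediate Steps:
z = √3 ≈ 1.7320
I = -34*√3 (I = (√3*(-17))*2 = -17*√3*2 = -34*√3 ≈ -58.890)
j = 1/4501 ≈ 0.00022217
j + ((I + 475) + Y) = 1/4501 + ((-34*√3 + 475) + 1952) = 1/4501 + ((475 - 34*√3) + 1952) = 1/4501 + (2427 - 34*√3) = 10923928/4501 - 34*√3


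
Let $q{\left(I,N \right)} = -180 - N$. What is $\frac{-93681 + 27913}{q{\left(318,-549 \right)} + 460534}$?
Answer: $- \frac{65768}{460903} \approx -0.14269$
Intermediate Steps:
$\frac{-93681 + 27913}{q{\left(318,-549 \right)} + 460534} = \frac{-93681 + 27913}{\left(-180 - -549\right) + 460534} = - \frac{65768}{\left(-180 + 549\right) + 460534} = - \frac{65768}{369 + 460534} = - \frac{65768}{460903}$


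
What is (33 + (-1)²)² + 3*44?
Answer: 1288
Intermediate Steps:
(33 + (-1)²)² + 3*44 = (33 + 1)² + 132 = 34² + 132 = 1156 + 132 = 1288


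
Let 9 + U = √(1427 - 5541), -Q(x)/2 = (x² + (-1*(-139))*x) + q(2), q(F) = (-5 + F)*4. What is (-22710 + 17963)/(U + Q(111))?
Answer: 263387295/3078589339 + 52217*I*√34/3078589339 ≈ 0.085554 + 9.8901e-5*I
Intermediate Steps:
q(F) = -20 + 4*F
Q(x) = 24 - 278*x - 2*x² (Q(x) = -2*((x² + (-1*(-139))*x) + (-20 + 4*2)) = -2*((x² + 139*x) + (-20 + 8)) = -2*((x² + 139*x) - 12) = -2*(-12 + x² + 139*x) = 24 - 278*x - 2*x²)
U = -9 + 11*I*√34 (U = -9 + √(1427 - 5541) = -9 + √(-4114) = -9 + 11*I*√34 ≈ -9.0 + 64.141*I)
(-22710 + 17963)/(U + Q(111)) = (-22710 + 17963)/((-9 + 11*I*√34) + (24 - 278*111 - 2*111²)) = -4747/((-9 + 11*I*√34) + (24 - 30858 - 2*12321)) = -4747/((-9 + 11*I*√34) + (24 - 30858 - 24642)) = -4747/((-9 + 11*I*√34) - 55476) = -4747/(-55485 + 11*I*√34)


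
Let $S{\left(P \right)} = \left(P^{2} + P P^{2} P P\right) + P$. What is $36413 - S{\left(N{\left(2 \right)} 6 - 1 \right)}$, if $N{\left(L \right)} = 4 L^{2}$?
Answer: $-7737782082$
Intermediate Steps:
$S{\left(P \right)} = P + P^{2} + P^{5}$ ($S{\left(P \right)} = \left(P^{2} + P^{3} P P\right) + P = \left(P^{2} + P^{4} P\right) + P = \left(P^{2} + P^{5}\right) + P = P + P^{2} + P^{5}$)
$36413 - S{\left(N{\left(2 \right)} 6 - 1 \right)} = 36413 - \left(4 \cdot 2^{2} \cdot 6 - 1\right) \left(1 - \left(1 - 4 \cdot 2^{2} \cdot 6\right) + \left(4 \cdot 2^{2} \cdot 6 - 1\right)^{4}\right) = 36413 - \left(4 \cdot 4 \cdot 6 - 1\right) \left(1 - \left(1 - 4 \cdot 4 \cdot 6\right) + \left(4 \cdot 4 \cdot 6 - 1\right)^{4}\right) = 36413 - \left(16 \cdot 6 - 1\right) \left(1 + \left(16 \cdot 6 - 1\right) + \left(16 \cdot 6 - 1\right)^{4}\right) = 36413 - \left(96 - 1\right) \left(1 + \left(96 - 1\right) + \left(96 - 1\right)^{4}\right) = 36413 - 95 \left(1 + 95 + 95^{4}\right) = 36413 - 95 \left(1 + 95 + 81450625\right) = 36413 - 95 \cdot 81450721 = 36413 - 7737818495 = -7737782082$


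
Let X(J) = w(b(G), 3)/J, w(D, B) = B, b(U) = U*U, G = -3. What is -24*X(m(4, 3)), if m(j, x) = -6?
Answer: 12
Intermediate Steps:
b(U) = U²
X(J) = 3/J
-24*X(m(4, 3)) = -72/(-6) = -72*(-1)/6 = -24*(-½) = 12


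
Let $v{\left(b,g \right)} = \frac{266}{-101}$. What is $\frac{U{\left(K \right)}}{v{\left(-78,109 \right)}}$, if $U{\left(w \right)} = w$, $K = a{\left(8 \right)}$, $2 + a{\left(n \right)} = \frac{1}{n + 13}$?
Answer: $\frac{4141}{5586} \approx 0.74132$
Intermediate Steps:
$v{\left(b,g \right)} = - \frac{266}{101}$ ($v{\left(b,g \right)} = 266 \left(- \frac{1}{101}\right) = - \frac{266}{101}$)
$a{\left(n \right)} = -2 + \frac{1}{13 + n}$ ($a{\left(n \right)} = -2 + \frac{1}{n + 13} = -2 + \frac{1}{13 + n}$)
$K = - \frac{41}{21}$ ($K = \frac{-25 - 16}{13 + 8} = \frac{-25 - 16}{21} = \frac{1}{21} \left(-41\right) = - \frac{41}{21} \approx -1.9524$)
$\frac{U{\left(K \right)}}{v{\left(-78,109 \right)}} = - \frac{41}{21 \left(- \frac{266}{101}\right)} = \left(- \frac{41}{21}\right) \left(- \frac{101}{266}\right) = \frac{4141}{5586}$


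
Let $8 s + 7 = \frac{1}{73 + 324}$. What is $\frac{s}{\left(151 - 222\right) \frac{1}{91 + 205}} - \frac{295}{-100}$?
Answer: $\frac{3718753}{563740} \approx 6.5966$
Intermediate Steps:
$s = - \frac{1389}{1588}$ ($s = - \frac{7}{8} + \frac{1}{8 \left(73 + 324\right)} = - \frac{7}{8} + \frac{1}{8 \cdot 397} = - \frac{7}{8} + \frac{1}{8} \cdot \frac{1}{397} = - \frac{7}{8} + \frac{1}{3176} = - \frac{1389}{1588} \approx -0.87469$)
$\frac{s}{\left(151 - 222\right) \frac{1}{91 + 205}} - \frac{295}{-100} = - \frac{1389}{1588 \frac{151 - 222}{91 + 205}} - \frac{295}{-100} = - \frac{1389}{1588 \left(- \frac{71}{296}\right)} - - \frac{59}{20} = - \frac{1389}{1588 \left(\left(-71\right) \frac{1}{296}\right)} + \frac{59}{20} = - \frac{1389}{1588 \left(- \frac{71}{296}\right)} + \frac{59}{20} = \left(- \frac{1389}{1588}\right) \left(- \frac{296}{71}\right) + \frac{59}{20} = \frac{102786}{28187} + \frac{59}{20} = \frac{3718753}{563740}$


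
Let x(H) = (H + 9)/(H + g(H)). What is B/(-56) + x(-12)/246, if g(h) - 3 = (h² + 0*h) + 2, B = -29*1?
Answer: 162865/314552 ≈ 0.51777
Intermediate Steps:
B = -29
g(h) = 5 + h² (g(h) = 3 + ((h² + 0*h) + 2) = 3 + ((h² + 0) + 2) = 3 + (h² + 2) = 3 + (2 + h²) = 5 + h²)
x(H) = (9 + H)/(5 + H + H²) (x(H) = (H + 9)/(H + (5 + H²)) = (9 + H)/(5 + H + H²))
B/(-56) + x(-12)/246 = -29/(-56) + ((9 - 12)/(5 - 12 + (-12)²))/246 = -29*(-1/56) + (-3/(5 - 12 + 144))*(1/246) = 29/56 + (-3/137)*(1/246) = 29/56 + ((1/137)*(-3))*(1/246) = 29/56 - 3/137*1/246 = 29/56 - 1/11234 = 162865/314552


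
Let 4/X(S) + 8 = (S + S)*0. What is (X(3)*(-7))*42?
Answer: 147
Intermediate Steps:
X(S) = -½ (X(S) = 4/(-8 + (S + S)*0) = 4/(-8 + (2*S)*0) = 4/(-8 + 0) = 4/(-8) = 4*(-⅛) = -½)
(X(3)*(-7))*42 = -½*(-7)*42 = (7/2)*42 = 147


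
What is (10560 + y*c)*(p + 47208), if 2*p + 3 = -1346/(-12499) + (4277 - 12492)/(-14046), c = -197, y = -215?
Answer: 877085065141266745/351121908 ≈ 2.4979e+9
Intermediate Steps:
p = -405097661/351121908 (p = -3/2 + (-1346/(-12499) + (4277 - 12492)/(-14046))/2 = -3/2 + (-1346*(-1/12499) - 8215*(-1/14046))/2 = -3/2 + (1346/12499 + 8215/14046)/2 = -3/2 + (½)*(121585201/175560954) = -3/2 + 121585201/351121908 = -405097661/351121908 ≈ -1.1537)
(10560 + y*c)*(p + 47208) = (10560 - 215*(-197))*(-405097661/351121908 + 47208) = (10560 + 42355)*(16575357935203/351121908) = 52915*(16575357935203/351121908) = 877085065141266745/351121908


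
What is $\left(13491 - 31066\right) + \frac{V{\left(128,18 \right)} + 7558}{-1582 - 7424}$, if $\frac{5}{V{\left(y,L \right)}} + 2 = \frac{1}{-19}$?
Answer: $- \frac{6173232217}{351234} \approx -17576.0$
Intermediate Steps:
$V{\left(y,L \right)} = - \frac{95}{39}$ ($V{\left(y,L \right)} = \frac{5}{-2 + \frac{1}{-19}} = \frac{5}{-2 - \frac{1}{19}} = \frac{5}{- \frac{39}{19}} = 5 \left(- \frac{19}{39}\right) = - \frac{95}{39}$)
$\left(13491 - 31066\right) + \frac{V{\left(128,18 \right)} + 7558}{-1582 - 7424} = \left(13491 - 31066\right) + \frac{- \frac{95}{39} + 7558}{-1582 - 7424} = -17575 + \frac{294667}{39 \left(-9006\right)} = -17575 + \frac{294667}{39} \left(- \frac{1}{9006}\right) = -17575 - \frac{294667}{351234} = - \frac{6173232217}{351234}$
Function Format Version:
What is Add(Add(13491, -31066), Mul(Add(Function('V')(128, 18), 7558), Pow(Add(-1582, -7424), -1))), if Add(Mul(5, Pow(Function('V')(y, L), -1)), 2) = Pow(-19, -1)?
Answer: Rational(-6173232217, 351234) ≈ -17576.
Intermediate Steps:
Function('V')(y, L) = Rational(-95, 39) (Function('V')(y, L) = Mul(5, Pow(Add(-2, Pow(-19, -1)), -1)) = Mul(5, Pow(Add(-2, Rational(-1, 19)), -1)) = Mul(5, Pow(Rational(-39, 19), -1)) = Mul(5, Rational(-19, 39)) = Rational(-95, 39))
Add(Add(13491, -31066), Mul(Add(Function('V')(128, 18), 7558), Pow(Add(-1582, -7424), -1))) = Add(Add(13491, -31066), Mul(Add(Rational(-95, 39), 7558), Pow(Add(-1582, -7424), -1))) = Add(-17575, Mul(Rational(294667, 39), Pow(-9006, -1))) = Add(-17575, Mul(Rational(294667, 39), Rational(-1, 9006))) = Add(-17575, Rational(-294667, 351234)) = Rational(-6173232217, 351234)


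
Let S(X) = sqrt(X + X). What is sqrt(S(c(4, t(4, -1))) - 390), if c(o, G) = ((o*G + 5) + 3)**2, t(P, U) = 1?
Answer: sqrt(-390 + 12*sqrt(2)) ≈ 19.314*I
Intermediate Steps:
c(o, G) = (8 + G*o)**2 (c(o, G) = ((G*o + 5) + 3)**2 = ((5 + G*o) + 3)**2 = (8 + G*o)**2)
S(X) = sqrt(2)*sqrt(X) (S(X) = sqrt(2*X) = sqrt(2)*sqrt(X))
sqrt(S(c(4, t(4, -1))) - 390) = sqrt(sqrt(2)*sqrt((8 + 1*4)**2) - 390) = sqrt(sqrt(2)*sqrt((8 + 4)**2) - 390) = sqrt(sqrt(2)*sqrt(12**2) - 390) = sqrt(sqrt(2)*sqrt(144) - 390) = sqrt(sqrt(2)*12 - 390) = sqrt(12*sqrt(2) - 390) = sqrt(-390 + 12*sqrt(2))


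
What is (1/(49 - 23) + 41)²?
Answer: 1138489/676 ≈ 1684.2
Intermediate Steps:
(1/(49 - 23) + 41)² = (1/26 + 41)² = (1067/26)² = 1138489/676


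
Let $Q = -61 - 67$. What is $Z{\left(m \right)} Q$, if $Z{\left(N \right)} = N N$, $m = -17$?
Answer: $-36992$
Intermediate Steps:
$Q = -128$
$Z{\left(N \right)} = N^{2}$
$Z{\left(m \right)} Q = \left(-17\right)^{2} \left(-128\right) = 289 \left(-128\right) = -36992$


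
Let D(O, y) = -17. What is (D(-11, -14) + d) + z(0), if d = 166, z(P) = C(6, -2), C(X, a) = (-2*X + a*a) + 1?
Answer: 142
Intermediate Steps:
C(X, a) = 1 + a**2 - 2*X (C(X, a) = (-2*X + a**2) + 1 = (a**2 - 2*X) + 1 = 1 + a**2 - 2*X)
z(P) = -7 (z(P) = 1 + (-2)**2 - 2*6 = 1 + 4 - 12 = -7)
(D(-11, -14) + d) + z(0) = (-17 + 166) - 7 = 149 - 7 = 142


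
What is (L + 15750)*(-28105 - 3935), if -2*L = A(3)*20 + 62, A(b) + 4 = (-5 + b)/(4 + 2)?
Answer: -505025160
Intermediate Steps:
A(b) = -29/6 + b/6 (A(b) = -4 + (-5 + b)/(4 + 2) = -4 + (-5 + b)/6 = -4 + (-5 + b)*(⅙) = -4 + (-⅚ + b/6) = -29/6 + b/6)
L = 37/3 (L = -((-29/6 + (⅙)*3)*20 + 62)/2 = -((-29/6 + ½)*20 + 62)/2 = -(-13/3*20 + 62)/2 = -(-260/3 + 62)/2 = -½*(-74/3) = 37/3 ≈ 12.333)
(L + 15750)*(-28105 - 3935) = (37/3 + 15750)*(-28105 - 3935) = (47287/3)*(-32040) = -505025160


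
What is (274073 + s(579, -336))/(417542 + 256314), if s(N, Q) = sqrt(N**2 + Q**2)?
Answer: 274073/673856 + 3*sqrt(49793)/673856 ≈ 0.40772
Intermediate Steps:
(274073 + s(579, -336))/(417542 + 256314) = (274073 + sqrt(579**2 + (-336)**2))/(417542 + 256314) = (274073 + sqrt(335241 + 112896))/673856 = (274073 + sqrt(448137))*(1/673856) = (274073 + 3*sqrt(49793))*(1/673856) = 274073/673856 + 3*sqrt(49793)/673856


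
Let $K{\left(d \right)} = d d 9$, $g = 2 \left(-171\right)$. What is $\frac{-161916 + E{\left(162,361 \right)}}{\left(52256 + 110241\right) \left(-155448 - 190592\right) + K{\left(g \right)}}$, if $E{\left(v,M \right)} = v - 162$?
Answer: $\frac{40479}{14057352301} \approx 2.8796 \cdot 10^{-6}$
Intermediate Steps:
$E{\left(v,M \right)} = -162 + v$
$g = -342$
$K{\left(d \right)} = 9 d^{2}$ ($K{\left(d \right)} = d^{2} \cdot 9 = 9 d^{2}$)
$\frac{-161916 + E{\left(162,361 \right)}}{\left(52256 + 110241\right) \left(-155448 - 190592\right) + K{\left(g \right)}} = \frac{-161916 + \left(-162 + 162\right)}{\left(52256 + 110241\right) \left(-155448 - 190592\right) + 9 \left(-342\right)^{2}} = \frac{-161916 + 0}{162497 \left(-346040\right) + 9 \cdot 116964} = - \frac{161916}{-56230461880 + 1052676} = - \frac{161916}{-56229409204} = \left(-161916\right) \left(- \frac{1}{56229409204}\right) = \frac{40479}{14057352301}$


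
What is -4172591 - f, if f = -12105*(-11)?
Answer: -4305746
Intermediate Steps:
f = 133155
-4172591 - f = -4172591 - 1*133155 = -4172591 - 133155 = -4305746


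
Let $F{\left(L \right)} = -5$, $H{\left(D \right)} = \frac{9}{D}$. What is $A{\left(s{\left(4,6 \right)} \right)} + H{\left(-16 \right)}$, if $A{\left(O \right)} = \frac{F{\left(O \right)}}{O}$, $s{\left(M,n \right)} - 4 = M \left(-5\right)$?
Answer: $- \frac{1}{4} \approx -0.25$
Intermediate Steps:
$s{\left(M,n \right)} = 4 - 5 M$ ($s{\left(M,n \right)} = 4 + M \left(-5\right) = 4 - 5 M$)
$A{\left(O \right)} = - \frac{5}{O}$
$A{\left(s{\left(4,6 \right)} \right)} + H{\left(-16 \right)} = - \frac{5}{4 - 20} + \frac{9}{-16} = - \frac{5}{4 - 20} + 9 \left(- \frac{1}{16}\right) = - \frac{5}{-16} - \frac{9}{16} = \left(-5\right) \left(- \frac{1}{16}\right) - \frac{9}{16} = \frac{5}{16} - \frac{9}{16} = - \frac{1}{4}$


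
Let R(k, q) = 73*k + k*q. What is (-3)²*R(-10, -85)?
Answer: 1080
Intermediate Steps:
(-3)²*R(-10, -85) = (-3)²*(-10*(73 - 85)) = 9*(-10*(-12)) = 9*120 = 1080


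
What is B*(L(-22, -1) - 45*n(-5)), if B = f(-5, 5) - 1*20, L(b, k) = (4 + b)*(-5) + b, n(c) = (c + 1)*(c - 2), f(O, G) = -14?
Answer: 40528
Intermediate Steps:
n(c) = (1 + c)*(-2 + c)
L(b, k) = -20 - 4*b (L(b, k) = (-20 - 5*b) + b = -20 - 4*b)
B = -34 (B = -14 - 1*20 = -14 - 20 = -34)
B*(L(-22, -1) - 45*n(-5)) = -34*((-20 - 4*(-22)) - 45*(-2 + (-5)² - 1*(-5))) = -34*((-20 + 88) - 45*(-2 + 25 + 5)) = -34*(68 - 45*28) = -34*(68 - 1260) = -34*(-1192) = 40528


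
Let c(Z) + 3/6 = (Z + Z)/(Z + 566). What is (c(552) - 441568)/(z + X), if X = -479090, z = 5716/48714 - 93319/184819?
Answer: 2222333992752203457/2411180224389429818 ≈ 0.92168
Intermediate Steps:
z = -1744758181/4501636383 (z = 5716*(1/48714) - 93319*1/184819 = 2858/24357 - 93319/184819 = -1744758181/4501636383 ≈ -0.38758)
c(Z) = -½ + 2*Z/(566 + Z) (c(Z) = -½ + (Z + Z)/(Z + 566) = -½ + (2*Z)/(566 + Z) = -½ + 2*Z/(566 + Z))
(c(552) - 441568)/(z + X) = ((-566 + 3*552)/(2*(566 + 552)) - 441568)/(-1744758181/4501636383 - 479090) = ((½)*(-566 + 1656)/1118 - 441568)/(-2156690719489651/4501636383) = ((½)*(1/1118)*1090 - 441568)*(-4501636383/2156690719489651) = (545/1118 - 441568)*(-4501636383/2156690719489651) = -493672479/1118*(-4501636383/2156690719489651) = 2222333992752203457/2411180224389429818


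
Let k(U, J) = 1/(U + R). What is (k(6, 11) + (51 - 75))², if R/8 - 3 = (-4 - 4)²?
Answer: 169182049/293764 ≈ 575.91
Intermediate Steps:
R = 536 (R = 24 + 8*(-4 - 4)² = 24 + 8*(-8)² = 24 + 8*64 = 24 + 512 = 536)
k(U, J) = 1/(536 + U) (k(U, J) = 1/(U + 536) = 1/(536 + U))
(k(6, 11) + (51 - 75))² = (1/(536 + 6) + (51 - 75))² = (1/542 - 24)² = (-13007/542)² = 169182049/293764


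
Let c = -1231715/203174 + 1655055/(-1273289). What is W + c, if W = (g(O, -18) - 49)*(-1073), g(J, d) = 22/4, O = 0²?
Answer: 6036505408239244/129349609643 ≈ 46668.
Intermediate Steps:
O = 0
g(J, d) = 11/2 (g(J, d) = 22*(¼) = 11/2)
W = 93351/2 (W = (11/2 - 49)*(-1073) = -87/2*(-1073) = 93351/2 ≈ 46676.)
c = -1904593305205/258699219286 (c = -1231715*1/203174 + 1655055*(-1/1273289) = -1231715/203174 - 1655055/1273289 = -1904593305205/258699219286 ≈ -7.3622)
W + c = 93351/2 - 1904593305205/258699219286 = 6036505408239244/129349609643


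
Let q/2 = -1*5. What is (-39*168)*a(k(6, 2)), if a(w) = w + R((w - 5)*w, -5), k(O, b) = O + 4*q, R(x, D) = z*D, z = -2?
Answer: 157248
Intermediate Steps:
q = -10 (q = 2*(-1*5) = 2*(-5) = -10)
R(x, D) = -2*D
k(O, b) = -40 + O (k(O, b) = O + 4*(-10) = O - 40 = -40 + O)
a(w) = 10 + w (a(w) = w - 2*(-5) = w + 10 = 10 + w)
(-39*168)*a(k(6, 2)) = (-39*168)*(10 + (-40 + 6)) = -6552*(10 - 34) = -6552*(-24) = 157248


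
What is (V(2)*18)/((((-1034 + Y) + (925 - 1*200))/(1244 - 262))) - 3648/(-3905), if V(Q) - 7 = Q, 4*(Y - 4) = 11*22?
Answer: -413554056/636515 ≈ -649.72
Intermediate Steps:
Y = 129/2 (Y = 4 + (11*22)/4 = 4 + (¼)*242 = 4 + 121/2 = 129/2 ≈ 64.500)
V(Q) = 7 + Q
(V(2)*18)/((((-1034 + Y) + (925 - 1*200))/(1244 - 262))) - 3648/(-3905) = ((7 + 2)*18)/((((-1034 + 129/2) + (925 - 1*200))/(1244 - 262))) - 3648/(-3905) = (9*18)/(((-1939/2 + (925 - 200))/982)) - 3648*(-1/3905) = 162/(((-1939/2 + 725)*(1/982))) + 3648/3905 = 162/((-489/2*1/982)) + 3648/3905 = 162/(-489/1964) + 3648/3905 = 162*(-1964/489) + 3648/3905 = -106056/163 + 3648/3905 = -413554056/636515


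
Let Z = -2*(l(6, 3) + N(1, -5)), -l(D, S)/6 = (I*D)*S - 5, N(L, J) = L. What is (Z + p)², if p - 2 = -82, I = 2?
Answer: 84100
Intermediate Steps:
p = -80 (p = 2 - 82 = -80)
l(D, S) = 30 - 12*D*S (l(D, S) = -6*((2*D)*S - 5) = -6*(2*D*S - 5) = -6*(-5 + 2*D*S) = 30 - 12*D*S)
Z = 370 (Z = -2*((30 - 12*6*3) + 1) = -2*((30 - 216) + 1) = -2*(-186 + 1) = -2*(-185) = 370)
(Z + p)² = (370 - 80)² = 290² = 84100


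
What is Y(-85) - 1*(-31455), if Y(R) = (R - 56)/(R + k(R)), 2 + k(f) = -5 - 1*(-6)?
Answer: 2705271/86 ≈ 31457.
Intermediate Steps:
k(f) = -1 (k(f) = -2 + (-5 - 1*(-6)) = -2 + (-5 + 6) = -2 + 1 = -1)
Y(R) = (-56 + R)/(-1 + R) (Y(R) = (R - 56)/(R - 1) = (-56 + R)/(-1 + R))
Y(-85) - 1*(-31455) = (-56 - 85)/(-1 - 85) - 1*(-31455) = -141/(-86) + 31455 = -1/86*(-141) + 31455 = 141/86 + 31455 = 2705271/86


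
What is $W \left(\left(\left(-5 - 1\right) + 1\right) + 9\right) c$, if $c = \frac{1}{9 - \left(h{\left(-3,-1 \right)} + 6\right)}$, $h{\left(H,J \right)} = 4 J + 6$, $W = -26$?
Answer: $-104$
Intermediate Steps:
$h{\left(H,J \right)} = 6 + 4 J$
$c = 1$ ($c = \frac{1}{9 - \left(\left(6 + 4 \left(-1\right)\right) + 6\right)} = \frac{1}{9 - \left(\left(6 - 4\right) + 6\right)} = \frac{1}{9 - \left(2 + 6\right)} = \frac{1}{9 - 8} = 1^{-1} = 1$)
$W \left(\left(\left(-5 - 1\right) + 1\right) + 9\right) c = - 26 \left(\left(\left(-5 - 1\right) + 1\right) + 9\right) 1 = - 26 \left(\left(-6 + 1\right) + 9\right) 1 = - 26 \left(-5 + 9\right) 1 = \left(-26\right) 4 \cdot 1 = \left(-104\right) 1 = -104$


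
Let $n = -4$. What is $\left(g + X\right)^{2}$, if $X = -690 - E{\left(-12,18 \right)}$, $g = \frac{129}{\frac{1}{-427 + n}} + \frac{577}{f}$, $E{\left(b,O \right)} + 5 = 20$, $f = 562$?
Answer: $\frac{1001233314037441}{315844} \approx 3.17 \cdot 10^{9}$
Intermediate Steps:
$E{\left(b,O \right)} = 15$ ($E{\left(b,O \right)} = -5 + 20 = 15$)
$g = - \frac{31246061}{562}$ ($g = \frac{129}{\frac{1}{-427 - 4}} + \frac{577}{562} = \frac{129}{\frac{1}{-431}} + 577 \cdot \frac{1}{562} = \frac{129}{- \frac{1}{431}} + \frac{577}{562} = 129 \left(-431\right) + \frac{577}{562} = -55599 + \frac{577}{562} = - \frac{31246061}{562} \approx -55598.0$)
$X = -705$ ($X = -690 - 15 = -705$)
$\left(g + X\right)^{2} = \left(- \frac{31246061}{562} - 705\right)^{2} = \left(- \frac{31642271}{562}\right)^{2} = \frac{1001233314037441}{315844}$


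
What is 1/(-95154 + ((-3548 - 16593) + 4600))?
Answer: -1/110695 ≈ -9.0338e-6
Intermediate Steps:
1/(-95154 + ((-3548 - 16593) + 4600)) = 1/(-95154 + (-20141 + 4600)) = 1/(-95154 - 15541) = 1/(-110695) = -1/110695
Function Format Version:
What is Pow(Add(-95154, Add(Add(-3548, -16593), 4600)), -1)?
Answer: Rational(-1, 110695) ≈ -9.0338e-6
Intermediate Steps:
Pow(Add(-95154, Add(Add(-3548, -16593), 4600)), -1) = Pow(Add(-95154, Add(-20141, 4600)), -1) = Pow(Add(-95154, -15541), -1) = Pow(-110695, -1) = Rational(-1, 110695)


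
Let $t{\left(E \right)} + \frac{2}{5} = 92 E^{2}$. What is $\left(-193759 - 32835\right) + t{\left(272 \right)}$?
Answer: $\frac{32899668}{5} \approx 6.5799 \cdot 10^{6}$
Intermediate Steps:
$t{\left(E \right)} = - \frac{2}{5} + 92 E^{2}$
$\left(-193759 - 32835\right) + t{\left(272 \right)} = \left(-193759 - 32835\right) - \left(\frac{2}{5} - 92 \cdot 272^{2}\right) = -226594 + \left(- \frac{2}{5} + 92 \cdot 73984\right) = -226594 + \left(- \frac{2}{5} + 6806528\right) = -226594 + \frac{34032638}{5} = \frac{32899668}{5}$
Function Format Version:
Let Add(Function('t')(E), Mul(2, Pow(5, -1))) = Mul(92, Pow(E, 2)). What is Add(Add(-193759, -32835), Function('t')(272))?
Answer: Rational(32899668, 5) ≈ 6.5799e+6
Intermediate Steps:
Function('t')(E) = Add(Rational(-2, 5), Mul(92, Pow(E, 2)))
Add(Add(-193759, -32835), Function('t')(272)) = Add(Add(-193759, -32835), Add(Rational(-2, 5), Mul(92, Pow(272, 2)))) = Add(-226594, Add(Rational(-2, 5), Mul(92, 73984))) = Add(-226594, Add(Rational(-2, 5), 6806528)) = Add(-226594, Rational(34032638, 5)) = Rational(32899668, 5)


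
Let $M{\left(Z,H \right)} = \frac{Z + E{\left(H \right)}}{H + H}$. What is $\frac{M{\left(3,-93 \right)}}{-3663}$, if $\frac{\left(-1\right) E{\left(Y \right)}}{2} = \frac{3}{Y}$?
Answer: $\frac{95}{21120858} \approx 4.4979 \cdot 10^{-6}$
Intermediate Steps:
$E{\left(Y \right)} = - \frac{6}{Y}$ ($E{\left(Y \right)} = - 2 \frac{3}{Y} = - \frac{6}{Y}$)
$M{\left(Z,H \right)} = \frac{Z - \frac{6}{H}}{2 H}$ ($M{\left(Z,H \right)} = \frac{Z - \frac{6}{H}}{H + H} = \frac{Z - \frac{6}{H}}{2 H}$)
$\frac{M{\left(3,-93 \right)}}{-3663} = \frac{\frac{1}{2} \cdot \frac{1}{8649} \left(-6 - 279\right)}{-3663} = \frac{1}{2} \cdot \frac{1}{8649} \left(-6 - 279\right) \left(- \frac{1}{3663}\right) = \frac{1}{2} \cdot \frac{1}{8649} \left(-285\right) \left(- \frac{1}{3663}\right) = \left(- \frac{95}{5766}\right) \left(- \frac{1}{3663}\right) = \frac{95}{21120858}$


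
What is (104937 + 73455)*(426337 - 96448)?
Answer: 58849558488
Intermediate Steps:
(104937 + 73455)*(426337 - 96448) = 178392*329889 = 58849558488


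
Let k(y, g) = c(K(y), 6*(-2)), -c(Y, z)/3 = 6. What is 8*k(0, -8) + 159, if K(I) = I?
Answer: 15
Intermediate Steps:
c(Y, z) = -18 (c(Y, z) = -3*6 = -18)
k(y, g) = -18
8*k(0, -8) + 159 = 8*(-18) + 159 = -144 + 159 = 15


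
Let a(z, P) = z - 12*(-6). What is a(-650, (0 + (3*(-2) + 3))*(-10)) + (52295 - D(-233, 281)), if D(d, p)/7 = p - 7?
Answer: 49799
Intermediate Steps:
a(z, P) = 72 + z (a(z, P) = z + 72 = 72 + z)
D(d, p) = -49 + 7*p (D(d, p) = 7*(p - 7) = 7*(-7 + p) = -49 + 7*p)
a(-650, (0 + (3*(-2) + 3))*(-10)) + (52295 - D(-233, 281)) = (72 - 650) + (52295 - (-49 + 7*281)) = -578 + (52295 - (-49 + 1967)) = -578 + (52295 - 1*1918) = -578 + (52295 - 1918) = -578 + 50377 = 49799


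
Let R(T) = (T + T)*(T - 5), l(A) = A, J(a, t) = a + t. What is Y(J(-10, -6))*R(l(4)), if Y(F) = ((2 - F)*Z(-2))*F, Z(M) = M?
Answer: -4608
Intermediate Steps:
Y(F) = F*(-4 + 2*F) (Y(F) = ((2 - F)*(-2))*F = (-4 + 2*F)*F = F*(-4 + 2*F))
R(T) = 2*T*(-5 + T) (R(T) = (2*T)*(-5 + T) = 2*T*(-5 + T))
Y(J(-10, -6))*R(l(4)) = (2*(-10 - 6)*(-2 + (-10 - 6)))*(2*4*(-5 + 4)) = (2*(-16)*(-2 - 16))*(2*4*(-1)) = (2*(-16)*(-18))*(-8) = 576*(-8) = -4608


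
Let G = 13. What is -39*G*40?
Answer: -20280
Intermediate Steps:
-39*G*40 = -39*13*40 = -507*40 = -20280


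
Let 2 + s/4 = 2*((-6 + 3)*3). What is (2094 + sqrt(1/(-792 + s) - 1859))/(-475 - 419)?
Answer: -349/149 - I*sqrt(353388682)/389784 ≈ -2.3423 - 0.048228*I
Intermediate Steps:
s = -80 (s = -8 + 4*(2*((-6 + 3)*3)) = -8 + 4*(2*(-3*3)) = -8 + 4*(2*(-9)) = -8 + 4*(-18) = -8 - 72 = -80)
(2094 + sqrt(1/(-792 + s) - 1859))/(-475 - 419) = (2094 + sqrt(1/(-792 - 80) - 1859))/(-475 - 419) = (2094 + sqrt(1/(-872) - 1859))/(-894) = (2094 + sqrt(-1/872 - 1859))*(-1/894) = (2094 + sqrt(-1621049/872))*(-1/894) = (2094 + I*sqrt(353388682)/436)*(-1/894) = -349/149 - I*sqrt(353388682)/389784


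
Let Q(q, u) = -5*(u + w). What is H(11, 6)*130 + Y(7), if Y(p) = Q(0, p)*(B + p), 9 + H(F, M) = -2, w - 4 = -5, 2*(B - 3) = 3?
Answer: -1775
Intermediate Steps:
B = 9/2 (B = 3 + (½)*3 = 3 + 3/2 = 9/2 ≈ 4.5000)
w = -1 (w = 4 - 5 = -1)
Q(q, u) = 5 - 5*u (Q(q, u) = -5*(u - 1) = -5*(-1 + u) = 5 - 5*u)
H(F, M) = -11 (H(F, M) = -9 - 2 = -11)
Y(p) = (5 - 5*p)*(9/2 + p)
H(11, 6)*130 + Y(7) = -11*130 + (45/2 - 5*7² - 35/2*7) = -1430 + (45/2 - 5*49 - 245/2) = -1430 + (45/2 - 245 - 245/2) = -1430 - 345 = -1775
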